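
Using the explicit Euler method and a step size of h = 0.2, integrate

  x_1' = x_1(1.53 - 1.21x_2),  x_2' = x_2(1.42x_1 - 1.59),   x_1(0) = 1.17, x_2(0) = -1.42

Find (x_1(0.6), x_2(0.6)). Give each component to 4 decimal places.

Euler on (x_1,x_2): x_1_{n+1} = x_1_n + h·x_1', x_2_{n+1} = x_2_n + h·x_2'.
0.000000: (1.170000, -1.420000); f=(3.800394, -0.101388) → (1.930079, -1.440278)
0.200000: (1.930079, -1.440278); f=(6.316638, -1.657345) → (3.193406, -1.771747)
0.400000: (3.193406, -1.771747); f=(11.731979, -5.217151) → (5.539802, -2.815177)
(x_1(0.6), x_2(0.6)) ≈ (5.5398, -2.8152)

5.5398, -2.8152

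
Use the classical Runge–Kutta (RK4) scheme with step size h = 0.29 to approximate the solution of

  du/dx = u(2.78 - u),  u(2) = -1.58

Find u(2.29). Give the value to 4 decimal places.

-9.7999

RK4: k1 = f(x_n, u_n); k2 = f(x_n + h/2, u_n + (h/2)·k1); k3 = f(x_n + h/2, u_n + (h/2)·k2); k4 = f(x_n + h, u_n + h·k3); u_{n+1} = u_n + (h/6)·(k1 + 2k2 + 2k3 + k4).
x=2.000000, u=-1.580000:
  k1 = f(2.000000, -1.580000) = -6.888800
  k2 = f(2.145000, -2.578876) = -13.819877
  k3 = f(2.145000, -3.583882) = -22.807403
  k4 = f(2.290000, -8.194147) = -89.923773
  u ← -1.580000 + (0.29/6)·(k1 + 2k2 + 2k3 + k4) = -9.799911
u(2.29) ≈ -9.7999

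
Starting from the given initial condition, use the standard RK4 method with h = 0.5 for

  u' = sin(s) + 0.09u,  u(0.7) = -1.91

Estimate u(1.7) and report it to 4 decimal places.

-1.1575

RK4: k1 = f(s_n, u_n); k2 = f(s_n + h/2, u_n + (h/2)·k1); k3 = f(s_n + h/2, u_n + (h/2)·k2); k4 = f(s_n + h, u_n + h·k3); u_{n+1} = u_n + (h/6)·(k1 + 2k2 + 2k3 + k4).
s=0.700000, u=-1.910000:
  k1 = f(0.700000, -1.910000) = 0.472318
  k2 = f(0.950000, -1.791921) = 0.652143
  k3 = f(0.950000, -1.746964) = 0.656189
  k4 = f(1.200000, -1.581906) = 0.789668
  u ← -1.910000 + (0.5/6)·(k1 + 2k2 + 2k3 + k4) = -1.586779
s=1.200000, u=-1.586779:
  k1 = f(1.200000, -1.586779) = 0.789229
  k2 = f(1.450000, -1.389472) = 0.867661
  k3 = f(1.450000, -1.369864) = 0.869425
  k4 = f(1.700000, -1.152067) = 0.887979
  u ← -1.586779 + (0.5/6)·(k1 + 2k2 + 2k3 + k4) = -1.157498
u(1.7) ≈ -1.1575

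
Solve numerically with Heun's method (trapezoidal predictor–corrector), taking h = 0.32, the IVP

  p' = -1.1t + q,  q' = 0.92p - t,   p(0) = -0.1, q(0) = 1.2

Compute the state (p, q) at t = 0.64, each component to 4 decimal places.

0.4244, 1.1267

Heun on (p,q): k1 = f(t_n, state_n); k2 = f(t_n + h, state_n + h·k1); state_{n+1} = state_n + (h/2)·(k1 + k2).
0.000000: (-0.100000, 1.200000)
  k1 = (1.200000, -0.092000)
  predictor → (0.284000, 1.170560)
  k2 = (0.818560, -0.058720)
  → (0.222970, 1.175885)
0.320000: (0.222970, 1.175885)
  k1 = (0.823885, -0.114868)
  predictor → (0.486613, 1.139127)
  k2 = (0.435127, -0.192316)
  → (0.424411, 1.126735)
(p(0.64), q(0.64)) ≈ (0.4244, 1.1267)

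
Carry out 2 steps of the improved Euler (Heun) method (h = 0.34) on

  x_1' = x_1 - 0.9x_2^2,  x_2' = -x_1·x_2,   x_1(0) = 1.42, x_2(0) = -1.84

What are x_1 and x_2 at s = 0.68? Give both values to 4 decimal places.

1.1981, -0.8718

Heun on (x_1,x_2): k1 = f(s_n, state_n); k2 = f(s_n + h, state_n + h·k1); state_{n+1} = state_n + (h/2)·(k1 + k2).
0.000000: (1.420000, -1.840000)
  k1 = (-1.627040, 2.612800)
  predictor → (0.866806, -0.951648)
  k2 = (0.051736, 0.824895)
  → (1.152198, -1.255592)
0.340000: (1.152198, -1.255592)
  k1 = (-0.266662, 1.446691)
  predictor → (1.061533, -0.763717)
  k2 = (0.536596, 0.810711)
  → (1.198087, -0.871834)
(x_1(0.68), x_2(0.68)) ≈ (1.1981, -0.8718)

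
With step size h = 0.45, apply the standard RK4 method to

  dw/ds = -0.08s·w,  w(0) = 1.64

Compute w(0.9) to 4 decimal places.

RK4: k1 = f(s_n, w_n); k2 = f(s_n + h/2, w_n + (h/2)·k1); k3 = f(s_n + h/2, w_n + (h/2)·k2); k4 = f(s_n + h, w_n + h·k3); w_{n+1} = w_n + (h/6)·(k1 + 2k2 + 2k3 + k4).
s=0.000000, w=1.640000:
  k1 = f(0.000000, 1.640000) = 0.000000
  k2 = f(0.225000, 1.640000) = -0.029520
  k3 = f(0.225000, 1.633358) = -0.029400
  k4 = f(0.450000, 1.626770) = -0.058564
  w ← 1.640000 + (0.45/6)·(k1 + 2k2 + 2k3 + k4) = 1.626770
s=0.450000, w=1.626770:
  k1 = f(0.450000, 1.626770) = -0.058564
  k2 = f(0.675000, 1.613593) = -0.087134
  k3 = f(0.675000, 1.607165) = -0.086787
  k4 = f(0.900000, 1.587716) = -0.114316
  w ← 1.626770 + (0.45/6)·(k1 + 2k2 + 2k3 + k4) = 1.587716
w(0.9) ≈ 1.5877

1.5877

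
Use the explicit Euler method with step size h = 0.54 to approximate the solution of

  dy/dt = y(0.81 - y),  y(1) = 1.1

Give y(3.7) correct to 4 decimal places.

Euler: y_{n+1} = y_n + h·f(t_n, y_n).
t=1.000000, y=1.100000: f=-0.319000 → y ← 1.100000 + 0.54·(-0.319000) = 0.927740
t=1.540000, y=0.927740: f=-0.109232 → y ← 0.927740 + 0.54·(-0.109232) = 0.868755
t=2.080000, y=0.868755: f=-0.051043 → y ← 0.868755 + 0.54·(-0.051043) = 0.841191
t=2.620000, y=0.841191: f=-0.026238 → y ← 0.841191 + 0.54·(-0.026238) = 0.827023
t=3.160000, y=0.827023: f=-0.014078 → y ← 0.827023 + 0.54·(-0.014078) = 0.819421
y(3.7) ≈ 0.8194

0.8194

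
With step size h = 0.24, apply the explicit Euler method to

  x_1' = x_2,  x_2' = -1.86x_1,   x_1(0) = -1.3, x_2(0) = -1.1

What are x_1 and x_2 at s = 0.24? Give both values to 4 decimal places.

Euler on (x_1,x_2): x_1_{n+1} = x_1_n + h·x_1', x_2_{n+1} = x_2_n + h·x_2'.
0.000000: (-1.300000, -1.100000); f=(-1.100000, 2.418000) → (-1.564000, -0.519680)
(x_1(0.24), x_2(0.24)) ≈ (-1.5640, -0.5197)

-1.5640, -0.5197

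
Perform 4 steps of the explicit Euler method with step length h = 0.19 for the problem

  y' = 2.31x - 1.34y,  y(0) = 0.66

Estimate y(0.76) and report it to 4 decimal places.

0.6246

Euler: y_{n+1} = y_n + h·f(x_n, y_n).
x=0.000000, y=0.660000: f=-0.884400 → y ← 0.660000 + 0.19·(-0.884400) = 0.491964
x=0.190000, y=0.491964: f=-0.220332 → y ← 0.491964 + 0.19·(-0.220332) = 0.450101
x=0.380000, y=0.450101: f=0.274665 → y ← 0.450101 + 0.19·0.274665 = 0.502287
x=0.570000, y=0.502287: f=0.643635 → y ← 0.502287 + 0.19·0.643635 = 0.624578
y(0.76) ≈ 0.6246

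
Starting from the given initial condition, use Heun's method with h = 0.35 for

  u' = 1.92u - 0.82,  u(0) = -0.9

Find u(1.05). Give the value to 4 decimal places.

-8.6437

Heun: k1 = f(t_n, u_n); k2 = f(t_n + h, u_n + h·k1); u_{n+1} = u_n + (h/2)·(k1 + k2).
t=0.000000, u=-0.900000:
  k1 = f(0.000000, -0.900000) = -2.548000
  k2 = f(0.350000, -1.791800) = -4.260256
  u ← -0.900000 + (0.35/2)·(-2.548000 + (-4.260256)) = -2.091445
t=0.350000, u=-2.091445:
  k1 = f(0.350000, -2.091445) = -4.835574
  k2 = f(0.700000, -3.783896) = -8.085080
  u ← -2.091445 + (0.35/2)·(-4.835574 + (-8.085080)) = -4.352559
t=0.700000, u=-4.352559:
  k1 = f(0.700000, -4.352559) = -9.176914
  k2 = f(1.050000, -7.564479) = -15.343800
  u ← -4.352559 + (0.35/2)·(-9.176914 + (-15.343800)) = -8.643684
u(1.05) ≈ -8.6437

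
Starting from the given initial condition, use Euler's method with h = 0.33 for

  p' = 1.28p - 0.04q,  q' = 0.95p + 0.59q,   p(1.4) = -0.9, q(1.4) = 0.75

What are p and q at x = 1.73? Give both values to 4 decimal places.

-1.2901, 0.6139

Euler on (p,q): p_{n+1} = p_n + h·p', q_{n+1} = q_n + h·q'.
1.400000: (-0.900000, 0.750000); f=(-1.182000, -0.412500) → (-1.290060, 0.613875)
(p(1.73), q(1.73)) ≈ (-1.2901, 0.6139)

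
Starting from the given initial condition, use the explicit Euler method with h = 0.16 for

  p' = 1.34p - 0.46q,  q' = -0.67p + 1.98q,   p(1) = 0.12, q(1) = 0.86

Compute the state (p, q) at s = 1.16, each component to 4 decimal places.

Euler on (p,q): p_{n+1} = p_n + h·p', q_{n+1} = q_n + h·q'.
1.000000: (0.120000, 0.860000); f=(-0.234800, 1.622400) → (0.082432, 1.119584)
(p(1.16), q(1.16)) ≈ (0.0824, 1.1196)

0.0824, 1.1196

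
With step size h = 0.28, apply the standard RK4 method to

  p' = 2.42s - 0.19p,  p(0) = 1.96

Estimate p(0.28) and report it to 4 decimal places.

1.9517

RK4: k1 = f(s_n, p_n); k2 = f(s_n + h/2, p_n + (h/2)·k1); k3 = f(s_n + h/2, p_n + (h/2)·k2); k4 = f(s_n + h, p_n + h·k3); p_{n+1} = p_n + (h/6)·(k1 + 2k2 + 2k3 + k4).
s=0.000000, p=1.960000:
  k1 = f(0.000000, 1.960000) = -0.372400
  k2 = f(0.140000, 1.907864) = -0.023694
  k3 = f(0.140000, 1.956683) = -0.032970
  k4 = f(0.280000, 1.950768) = 0.306954
  p ← 1.960000 + (0.28/6)·(k1 + 2k2 + 2k3 + k4) = 1.951657
p(0.28) ≈ 1.9517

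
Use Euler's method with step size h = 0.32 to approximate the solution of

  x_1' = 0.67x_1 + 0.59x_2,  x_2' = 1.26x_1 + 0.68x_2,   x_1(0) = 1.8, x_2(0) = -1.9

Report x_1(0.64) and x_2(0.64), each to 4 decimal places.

Euler on (x_1,x_2): x_1_{n+1} = x_1_n + h·x_1', x_2_{n+1} = x_2_n + h·x_2'.
0.000000: (1.800000, -1.900000); f=(0.085000, 0.976000) → (1.827200, -1.587680)
0.320000: (1.827200, -1.587680); f=(0.287493, 1.222650) → (1.919198, -1.196432)
(x_1(0.64), x_2(0.64)) ≈ (1.9192, -1.1964)

1.9192, -1.1964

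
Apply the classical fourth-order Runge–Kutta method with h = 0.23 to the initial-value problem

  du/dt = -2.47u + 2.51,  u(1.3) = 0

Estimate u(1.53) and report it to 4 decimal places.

RK4: k1 = f(t_n, u_n); k2 = f(t_n + h/2, u_n + (h/2)·k1); k3 = f(t_n + h/2, u_n + (h/2)·k2); k4 = f(t_n + h, u_n + h·k3); u_{n+1} = u_n + (h/6)·(k1 + 2k2 + 2k3 + k4).
t=1.300000, u=0.000000:
  k1 = f(1.300000, 0.000000) = 2.510000
  k2 = f(1.415000, 0.288650) = 1.797034
  k3 = f(1.415000, 0.206659) = 1.999552
  k4 = f(1.530000, 0.459897) = 1.374054
  u ← 0.000000 + (0.23/6)·(k1 + 2k2 + 2k3 + k4) = 0.439960
u(1.53) ≈ 0.4400

0.4400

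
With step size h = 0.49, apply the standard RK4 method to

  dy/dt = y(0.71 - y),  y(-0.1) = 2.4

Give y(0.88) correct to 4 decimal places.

1.0834

RK4: k1 = f(t_n, y_n); k2 = f(t_n + h/2, y_n + (h/2)·k1); k3 = f(t_n + h/2, y_n + (h/2)·k2); k4 = f(t_n + h, y_n + h·k3); y_{n+1} = y_n + (h/6)·(k1 + 2k2 + 2k3 + k4).
t=-0.100000, y=2.400000:
  k1 = f(-0.100000, 2.400000) = -4.056000
  k2 = f(0.145000, 1.406280) = -0.979165
  k3 = f(0.145000, 2.160105) = -3.132378
  k4 = f(0.390000, 0.865135) = -0.134213
  y ← 2.400000 + (0.49/6)·(k1 + 2k2 + 2k3 + k4) = 1.386247
t=0.390000, y=1.386247:
  k1 = f(0.390000, 1.386247) = -0.937446
  k2 = f(0.635000, 1.156573) = -0.516494
  k3 = f(0.635000, 1.259706) = -0.692468
  k4 = f(0.880000, 1.046938) = -0.352753
  y ← 1.386247 + (0.49/6)·(k1 + 2k2 + 2k3 + k4) = 1.083417
y(0.88) ≈ 1.0834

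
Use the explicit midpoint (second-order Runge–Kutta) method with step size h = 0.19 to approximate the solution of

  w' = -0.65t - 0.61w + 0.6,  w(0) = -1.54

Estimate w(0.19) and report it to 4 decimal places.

Midpoint: k1 = f(t_n, w_n); k2 = f(t_n + h/2, w_n + (h/2)·k1); w_{n+1} = w_n + h·k2.
t=0.000000, w=-1.540000:
  k1 = f(0.000000, -1.540000) = 1.539400
  k2 = f(0.095000, -1.393757) = 1.388442
  w ← -1.540000 + 0.19·1.388442 = -1.276196
w(0.19) ≈ -1.2762

-1.2762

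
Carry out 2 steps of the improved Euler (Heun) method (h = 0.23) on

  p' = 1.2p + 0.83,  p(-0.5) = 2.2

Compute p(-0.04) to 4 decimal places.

4.3017

Heun: k1 = f(x_n, p_n); k2 = f(x_n + h, p_n + h·k1); p_{n+1} = p_n + (h/2)·(k1 + k2).
x=-0.500000, p=2.200000:
  k1 = f(-0.500000, 2.200000) = 3.470000
  k2 = f(-0.270000, 2.998100) = 4.427720
  p ← 2.200000 + (0.23/2)·(3.470000 + 4.427720) = 3.108238
x=-0.270000, p=3.108238:
  k1 = f(-0.270000, 3.108238) = 4.559885
  k2 = f(-0.040000, 4.157011) = 5.818414
  p ← 3.108238 + (0.23/2)·(4.559885 + 5.818414) = 4.301742
p(-0.04) ≈ 4.3017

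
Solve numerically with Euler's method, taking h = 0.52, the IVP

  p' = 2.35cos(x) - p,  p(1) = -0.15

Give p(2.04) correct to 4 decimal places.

0.3444

Euler: p_{n+1} = p_n + h·f(x_n, p_n).
x=1.000000, p=-0.150000: f=1.419710 → p ← -0.150000 + 0.52·1.419710 = 0.588249
x=1.520000, p=0.588249: f=-0.468929 → p ← 0.588249 + 0.52·(-0.468929) = 0.344406
p(2.04) ≈ 0.3444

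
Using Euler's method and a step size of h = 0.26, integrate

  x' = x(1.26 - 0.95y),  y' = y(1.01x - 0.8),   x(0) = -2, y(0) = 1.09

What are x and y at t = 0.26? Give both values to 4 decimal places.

-2.1167, 0.2908

Euler on (x,y): x_{n+1} = x_n + h·x', y_{n+1} = y_n + h·y'.
0.000000: (-2.000000, 1.090000); f=(-0.449000, -3.073800) → (-2.116740, 0.290812)
(x(0.26), y(0.26)) ≈ (-2.1167, 0.2908)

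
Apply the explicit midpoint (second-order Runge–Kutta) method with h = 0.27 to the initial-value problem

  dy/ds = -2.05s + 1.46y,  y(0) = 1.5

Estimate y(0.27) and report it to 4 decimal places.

2.1331

Midpoint: k1 = f(s_n, y_n); k2 = f(s_n + h/2, y_n + (h/2)·k1); y_{n+1} = y_n + h·k2.
s=0.000000, y=1.500000:
  k1 = f(0.000000, 1.500000) = 2.190000
  k2 = f(0.135000, 1.795650) = 2.344899
  y ← 1.500000 + 0.27·2.344899 = 2.133123
y(0.27) ≈ 2.1331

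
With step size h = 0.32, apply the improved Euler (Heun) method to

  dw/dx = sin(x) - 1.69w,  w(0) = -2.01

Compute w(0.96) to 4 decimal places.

-0.1808

Heun: k1 = f(x_n, w_n); k2 = f(x_n + h, w_n + h·k1); w_{n+1} = w_n + (h/2)·(k1 + k2).
x=0.000000, w=-2.010000:
  k1 = f(0.000000, -2.010000) = 3.396900
  k2 = f(0.320000, -0.922992) = 1.874423
  w ← -2.010000 + (0.32/2)·(3.396900 + 1.874423) = -1.166588
x=0.320000, w=-1.166588:
  k1 = f(0.320000, -1.166588) = 2.286101
  k2 = f(0.640000, -0.435036) = 1.332406
  w ← -1.166588 + (0.32/2)·(2.286101 + 1.332406) = -0.587627
x=0.640000, w=-0.587627:
  k1 = f(0.640000, -0.587627) = 1.590285
  k2 = f(0.960000, -0.078736) = 0.952255
  w ← -0.587627 + (0.32/2)·(1.590285 + 0.952255) = -0.180821
w(0.96) ≈ -0.1808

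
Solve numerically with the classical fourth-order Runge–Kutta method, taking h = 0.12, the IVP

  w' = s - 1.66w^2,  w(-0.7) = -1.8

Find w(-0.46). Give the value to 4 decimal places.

RK4: k1 = f(s_n, w_n); k2 = f(s_n + h/2, w_n + (h/2)·k1); k3 = f(s_n + h/2, w_n + (h/2)·k2); k4 = f(s_n + h, w_n + h·k3); w_{n+1} = w_n + (h/6)·(k1 + 2k2 + 2k3 + k4).
s=-0.700000, w=-1.800000:
  k1 = f(-0.700000, -1.800000) = -6.078400
  k2 = f(-0.640000, -2.164704) = -8.418666
  k3 = f(-0.640000, -2.305120) = -9.460540
  k4 = f(-0.580000, -2.935265) = -14.882193
  w ← -1.800000 + (0.12/6)·(k1 + 2k2 + 2k3 + k4) = -2.934380
s=-0.580000, w=-2.934380:
  k1 = f(-0.580000, -2.934380) = -14.873574
  k2 = f(-0.520000, -3.826795) = -24.829631
  k3 = f(-0.520000, -4.424158) = -33.011468
  k4 = f(-0.460000, -6.895756) = -79.395415
  w ← -2.934380 + (0.12/6)·(k1 + 2k2 + 2k3 + k4) = -7.133404
w(-0.46) ≈ -7.1334

-7.1334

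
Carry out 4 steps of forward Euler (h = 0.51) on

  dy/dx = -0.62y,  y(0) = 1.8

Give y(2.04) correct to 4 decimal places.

Euler: y_{n+1} = y_n + h·f(x_n, y_n).
x=0.000000, y=1.800000: f=-1.116000 → y ← 1.800000 + 0.51·(-1.116000) = 1.230840
x=0.510000, y=1.230840: f=-0.763121 → y ← 1.230840 + 0.51·(-0.763121) = 0.841648
x=1.020000, y=0.841648: f=-0.521822 → y ← 0.841648 + 0.51·(-0.521822) = 0.575519
x=1.530000, y=0.575519: f=-0.356822 → y ← 0.575519 + 0.51·(-0.356822) = 0.393540
y(2.04) ≈ 0.3935

0.3935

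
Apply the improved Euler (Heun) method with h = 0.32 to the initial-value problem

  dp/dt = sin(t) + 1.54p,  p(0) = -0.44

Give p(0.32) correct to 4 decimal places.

-0.6599

Heun: k1 = f(t_n, p_n); k2 = f(t_n + h, p_n + h·k1); p_{n+1} = p_n + (h/2)·(k1 + k2).
t=0.000000, p=-0.440000:
  k1 = f(0.000000, -0.440000) = -0.677600
  k2 = f(0.320000, -0.656832) = -0.696955
  p ← -0.440000 + (0.32/2)·(-0.677600 + (-0.696955)) = -0.659929
p(0.32) ≈ -0.6599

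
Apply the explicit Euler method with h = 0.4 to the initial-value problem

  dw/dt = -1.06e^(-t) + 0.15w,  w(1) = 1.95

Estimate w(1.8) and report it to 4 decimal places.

Euler: w_{n+1} = w_n + h·f(t_n, w_n).
t=1.000000, w=1.950000: f=-0.097452 → w ← 1.950000 + 0.4·(-0.097452) = 1.911019
t=1.400000, w=1.911019: f=0.025260 → w ← 1.911019 + 0.4·0.025260 = 1.921123
w(1.8) ≈ 1.9211

1.9211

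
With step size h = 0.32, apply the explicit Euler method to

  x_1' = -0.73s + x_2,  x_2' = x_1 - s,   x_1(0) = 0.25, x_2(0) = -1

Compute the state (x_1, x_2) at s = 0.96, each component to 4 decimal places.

-0.9230, -1.3901

Euler on (x_1,x_2): x_1_{n+1} = x_1_n + h·x_1', x_2_{n+1} = x_2_n + h·x_2'.
0.000000: (0.250000, -1.000000); f=(-1.000000, 0.250000) → (-0.070000, -0.920000)
0.320000: (-0.070000, -0.920000); f=(-1.153600, -0.390000) → (-0.439152, -1.044800)
0.640000: (-0.439152, -1.044800); f=(-1.512000, -1.079152) → (-0.922992, -1.390129)
(x_1(0.96), x_2(0.96)) ≈ (-0.9230, -1.3901)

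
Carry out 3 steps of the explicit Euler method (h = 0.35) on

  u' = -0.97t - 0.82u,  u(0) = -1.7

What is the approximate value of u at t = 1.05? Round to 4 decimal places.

Euler: u_{n+1} = u_n + h·f(t_n, u_n).
t=0.000000, u=-1.700000: f=1.394000 → u ← -1.700000 + 0.35·1.394000 = -1.212100
t=0.350000, u=-1.212100: f=0.654422 → u ← -1.212100 + 0.35·0.654422 = -0.983052
t=0.700000, u=-0.983052: f=0.127103 → u ← -0.983052 + 0.35·0.127103 = -0.938566
u(1.05) ≈ -0.9386

-0.9386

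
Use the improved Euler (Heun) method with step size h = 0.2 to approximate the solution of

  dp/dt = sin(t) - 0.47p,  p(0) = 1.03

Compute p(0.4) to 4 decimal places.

0.9288

Heun: k1 = f(t_n, p_n); k2 = f(t_n + h, p_n + h·k1); p_{n+1} = p_n + (h/2)·(k1 + k2).
t=0.000000, p=1.030000:
  k1 = f(0.000000, 1.030000) = -0.484100
  k2 = f(0.200000, 0.933180) = -0.239925
  p ← 1.030000 + (0.2/2)·(-0.484100 + (-0.239925)) = 0.957597
t=0.200000, p=0.957597:
  k1 = f(0.200000, 0.957597) = -0.251401
  k2 = f(0.400000, 0.907317) = -0.037021
  p ← 0.957597 + (0.2/2)·(-0.251401 + (-0.037021)) = 0.928755
p(0.4) ≈ 0.9288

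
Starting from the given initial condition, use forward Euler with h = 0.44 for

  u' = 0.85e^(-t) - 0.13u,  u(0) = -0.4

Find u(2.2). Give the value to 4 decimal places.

0.4958

Euler: u_{n+1} = u_n + h·f(t_n, u_n).
t=0.000000, u=-0.400000: f=0.902000 → u ← -0.400000 + 0.44·0.902000 = -0.003120
t=0.440000, u=-0.003120: f=0.547837 → u ← -0.003120 + 0.44·0.547837 = 0.237928
t=0.880000, u=0.237928: f=0.321635 → u ← 0.237928 + 0.44·0.321635 = 0.379447
t=1.320000, u=0.379447: f=0.177737 → u ← 0.379447 + 0.44·0.177737 = 0.457652
t=1.760000, u=0.457652: f=0.086743 → u ← 0.457652 + 0.44·0.086743 = 0.495819
u(2.2) ≈ 0.4958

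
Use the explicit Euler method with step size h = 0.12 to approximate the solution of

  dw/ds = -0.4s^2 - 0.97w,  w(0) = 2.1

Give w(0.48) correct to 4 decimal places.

1.2709

Euler: w_{n+1} = w_n + h·f(s_n, w_n).
s=0.000000, w=2.100000: f=-2.037000 → w ← 2.100000 + 0.12·(-2.037000) = 1.855560
s=0.120000, w=1.855560: f=-1.805653 → w ← 1.855560 + 0.12·(-1.805653) = 1.638882
s=0.240000, w=1.638882: f=-1.612755 → w ← 1.638882 + 0.12·(-1.612755) = 1.445351
s=0.360000, w=1.445351: f=-1.453830 → w ← 1.445351 + 0.12·(-1.453830) = 1.270891
w(0.48) ≈ 1.2709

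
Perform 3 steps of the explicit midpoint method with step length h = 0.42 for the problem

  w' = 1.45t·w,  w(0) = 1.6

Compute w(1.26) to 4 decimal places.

4.6618

Midpoint: k1 = f(t_n, w_n); k2 = f(t_n + h/2, w_n + (h/2)·k1); w_{n+1} = w_n + h·k2.
t=0.000000, w=1.600000:
  k1 = f(0.000000, 1.600000) = 0.000000
  k2 = f(0.210000, 1.600000) = 0.487200
  w ← 1.600000 + 0.42·0.487200 = 1.804624
t=0.420000, w=1.804624:
  k1 = f(0.420000, 1.804624) = 1.099016
  k2 = f(0.630000, 2.035417) = 1.859354
  w ← 1.804624 + 0.42·1.859354 = 2.585553
t=0.840000, w=2.585553:
  k1 = f(0.840000, 2.585553) = 3.149203
  k2 = f(1.050000, 3.246885) = 4.943383
  w ← 2.585553 + 0.42·4.943383 = 4.661773
w(1.26) ≈ 4.6618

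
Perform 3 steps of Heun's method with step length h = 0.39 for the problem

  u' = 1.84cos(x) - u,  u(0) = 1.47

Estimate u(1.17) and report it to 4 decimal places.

Heun: k1 = f(x_n, u_n); k2 = f(x_n + h, u_n + h·k1); u_{n+1} = u_n + (h/2)·(k1 + k2).
x=0.000000, u=1.470000:
  k1 = f(0.000000, 1.470000) = 0.370000
  k2 = f(0.390000, 1.614300) = 0.087533
  u ← 1.470000 + (0.39/2)·(0.370000 + 0.087533) = 1.559219
x=0.390000, u=1.559219:
  k1 = f(0.390000, 1.559219) = 0.142614
  k2 = f(0.780000, 1.614838) = -0.306757
  u ← 1.559219 + (0.39/2)·(0.142614 + (-0.306757)) = 1.527211
x=0.780000, u=1.527211:
  k1 = f(0.780000, 1.527211) = -0.219130
  k2 = f(1.170000, 1.441750) = -0.723871
  u ← 1.527211 + (0.39/2)·(-0.219130 + (-0.723871)) = 1.343326
u(1.17) ≈ 1.3433

1.3433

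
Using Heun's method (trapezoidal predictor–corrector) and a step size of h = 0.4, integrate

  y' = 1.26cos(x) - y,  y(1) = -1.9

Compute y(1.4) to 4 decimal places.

-1.1675

Heun: k1 = f(x_n, y_n); k2 = f(x_n + h, y_n + h·k1); y_{n+1} = y_n + (h/2)·(k1 + k2).
x=1.000000, y=-1.900000:
  k1 = f(1.000000, -1.900000) = 2.580781
  k2 = f(1.400000, -0.867688) = 1.081846
  y ← -1.900000 + (0.4/2)·(2.580781 + 1.081846) = -1.167475
y(1.4) ≈ -1.1675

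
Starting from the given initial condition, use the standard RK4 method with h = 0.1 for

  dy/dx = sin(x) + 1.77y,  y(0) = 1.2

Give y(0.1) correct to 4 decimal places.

RK4: k1 = f(x_n, y_n); k2 = f(x_n + h/2, y_n + (h/2)·k1); k3 = f(x_n + h/2, y_n + (h/2)·k2); k4 = f(x_n + h, y_n + h·k3); y_{n+1} = y_n + (h/6)·(k1 + 2k2 + 2k3 + k4).
x=0.000000, y=1.200000:
  k1 = f(0.000000, 1.200000) = 2.124000
  k2 = f(0.050000, 1.306200) = 2.361953
  k3 = f(0.050000, 1.318098) = 2.383012
  k4 = f(0.100000, 1.438301) = 2.645627
  y ← 1.200000 + (0.1/6)·(k1 + 2k2 + 2k3 + k4) = 1.437659
y(0.1) ≈ 1.4377

1.4377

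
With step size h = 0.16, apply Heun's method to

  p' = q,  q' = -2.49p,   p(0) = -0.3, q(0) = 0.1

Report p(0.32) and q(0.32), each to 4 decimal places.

Heun on (p,q): k1 = f(t_n, state_n); k2 = f(t_n + h, state_n + h·k1); state_{n+1} = state_n + (h/2)·(k1 + k2).
0.000000: (-0.300000, 0.100000)
  k1 = (0.100000, 0.747000)
  predictor → (-0.284000, 0.219520)
  k2 = (0.219520, 0.707160)
  → (-0.274438, 0.216333)
0.160000: (-0.274438, 0.216333)
  k1 = (0.216333, 0.683352)
  predictor → (-0.239825, 0.325669)
  k2 = (0.325669, 0.597165)
  → (-0.231078, 0.318774)
(p(0.32), q(0.32)) ≈ (-0.2311, 0.3188)

-0.2311, 0.3188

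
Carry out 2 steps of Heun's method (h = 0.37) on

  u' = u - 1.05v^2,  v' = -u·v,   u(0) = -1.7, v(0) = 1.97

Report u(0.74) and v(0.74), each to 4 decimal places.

Heun on (u,v): k1 = f(x_n, state_n); k2 = f(x_n + h, state_n + h·k1); state_{n+1} = state_n + (h/2)·(k1 + k2).
0.000000: (-1.700000, 1.970000)
  k1 = (-5.774945, 3.349000)
  predictor → (-3.836730, 3.209130)
  k2 = (-14.650171, 12.312564)
  → (-5.478646, 4.867389)
0.370000: (-5.478646, 4.867389)
  k1 = (-30.354700, 26.666705)
  predictor → (-16.709885, 14.734070)
  k2 = (-244.657357, 246.204627)
  → (-56.355877, 55.348586)
(u(0.74), v(0.74)) ≈ (-56.3559, 55.3486)

-56.3559, 55.3486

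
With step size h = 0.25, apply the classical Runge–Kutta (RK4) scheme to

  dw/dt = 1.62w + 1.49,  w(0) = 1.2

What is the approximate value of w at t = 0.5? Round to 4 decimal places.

RK4: k1 = f(t_n, w_n); k2 = f(t_n + h/2, w_n + (h/2)·k1); k3 = f(t_n + h/2, w_n + (h/2)·k2); k4 = f(t_n + h, w_n + h·k3); w_{n+1} = w_n + (h/6)·(k1 + 2k2 + 2k3 + k4).
t=0.000000, w=1.200000:
  k1 = f(0.000000, 1.200000) = 3.434000
  k2 = f(0.125000, 1.629250) = 4.129385
  k3 = f(0.125000, 1.716173) = 4.270200
  k4 = f(0.250000, 2.267550) = 5.163431
  w ← 1.200000 + (0.25/6)·(k1 + 2k2 + 2k3 + k4) = 2.258192
t=0.250000, w=2.258192:
  k1 = f(0.250000, 2.258192) = 5.148271
  k2 = f(0.375000, 2.901726) = 6.190795
  k3 = f(0.375000, 3.032041) = 6.401907
  k4 = f(0.500000, 3.858668) = 7.741043
  w ← 2.258192 + (0.25/6)·(k1 + 2k2 + 2k3 + k4) = 3.844638
w(0.5) ≈ 3.8446

3.8446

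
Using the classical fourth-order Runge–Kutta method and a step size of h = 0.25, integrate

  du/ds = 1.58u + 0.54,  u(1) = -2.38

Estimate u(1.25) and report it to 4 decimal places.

-3.3671

RK4: k1 = f(s_n, u_n); k2 = f(s_n + h/2, u_n + (h/2)·k1); k3 = f(s_n + h/2, u_n + (h/2)·k2); k4 = f(s_n + h, u_n + h·k3); u_{n+1} = u_n + (h/6)·(k1 + 2k2 + 2k3 + k4).
s=1.000000, u=-2.380000:
  k1 = f(1.000000, -2.380000) = -3.220400
  k2 = f(1.125000, -2.782550) = -3.856429
  k3 = f(1.125000, -2.862054) = -3.982045
  k4 = f(1.250000, -3.375511) = -4.793308
  u ← -2.380000 + (0.25/6)·(k1 + 2k2 + 2k3 + k4) = -3.367111
u(1.25) ≈ -3.3671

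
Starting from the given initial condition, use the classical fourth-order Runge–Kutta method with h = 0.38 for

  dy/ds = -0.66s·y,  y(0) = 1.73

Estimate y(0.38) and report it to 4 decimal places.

RK4: k1 = f(s_n, y_n); k2 = f(s_n + h/2, y_n + (h/2)·k1); k3 = f(s_n + h/2, y_n + (h/2)·k2); k4 = f(s_n + h, y_n + h·k3); y_{n+1} = y_n + (h/6)·(k1 + 2k2 + 2k3 + k4).
s=0.000000, y=1.730000:
  k1 = f(0.000000, 1.730000) = 0.000000
  k2 = f(0.190000, 1.730000) = -0.216942
  k3 = f(0.190000, 1.688781) = -0.211773
  k4 = f(0.380000, 1.649526) = -0.413701
  y ← 1.730000 + (0.38/6)·(k1 + 2k2 + 2k3 + k4) = 1.649495
y(0.38) ≈ 1.6495

1.6495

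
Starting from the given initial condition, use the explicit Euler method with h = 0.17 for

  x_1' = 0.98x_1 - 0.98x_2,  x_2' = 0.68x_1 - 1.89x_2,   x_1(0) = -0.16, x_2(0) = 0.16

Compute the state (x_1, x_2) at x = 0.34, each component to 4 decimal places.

-0.2639, 0.0365

Euler on (x_1,x_2): x_1_{n+1} = x_1_n + h·x_1', x_2_{n+1} = x_2_n + h·x_2'.
0.000000: (-0.160000, 0.160000); f=(-0.313600, -0.411200) → (-0.213312, 0.090096)
0.170000: (-0.213312, 0.090096); f=(-0.297340, -0.315334) → (-0.263860, 0.036489)
(x_1(0.34), x_2(0.34)) ≈ (-0.2639, 0.0365)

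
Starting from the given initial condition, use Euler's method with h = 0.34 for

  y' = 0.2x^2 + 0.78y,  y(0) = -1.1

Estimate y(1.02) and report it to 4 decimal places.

Euler: y_{n+1} = y_n + h·f(x_n, y_n).
x=0.000000, y=-1.100000: f=-0.858000 → y ← -1.100000 + 0.34·(-0.858000) = -1.391720
x=0.340000, y=-1.391720: f=-1.062422 → y ← -1.391720 + 0.34·(-1.062422) = -1.752943
x=0.680000, y=-1.752943: f=-1.274816 → y ← -1.752943 + 0.34·(-1.274816) = -2.186381
y(1.02) ≈ -2.1864

-2.1864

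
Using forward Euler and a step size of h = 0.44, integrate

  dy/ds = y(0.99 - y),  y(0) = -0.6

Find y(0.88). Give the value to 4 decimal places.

-1.9215

Euler: y_{n+1} = y_n + h·f(s_n, y_n).
s=0.000000, y=-0.600000: f=-0.954000 → y ← -0.600000 + 0.44·(-0.954000) = -1.019760
s=0.440000, y=-1.019760: f=-2.049473 → y ← -1.019760 + 0.44·(-2.049473) = -1.921528
y(0.88) ≈ -1.9215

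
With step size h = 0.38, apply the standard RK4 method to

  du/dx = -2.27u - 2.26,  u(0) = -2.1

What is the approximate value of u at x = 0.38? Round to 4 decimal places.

-1.4656

RK4: k1 = f(x_n, u_n); k2 = f(x_n + h/2, u_n + (h/2)·k1); k3 = f(x_n + h/2, u_n + (h/2)·k2); k4 = f(x_n + h, u_n + h·k3); u_{n+1} = u_n + (h/6)·(k1 + 2k2 + 2k3 + k4).
x=0.000000, u=-2.100000:
  k1 = f(0.000000, -2.100000) = 2.507000
  k2 = f(0.190000, -1.623670) = 1.425731
  k3 = f(0.190000, -1.829111) = 1.892082
  k4 = f(0.380000, -1.381009) = 0.874890
  u ← -2.100000 + (0.38/6)·(k1 + 2k2 + 2k3 + k4) = -1.465557
u(0.38) ≈ -1.4656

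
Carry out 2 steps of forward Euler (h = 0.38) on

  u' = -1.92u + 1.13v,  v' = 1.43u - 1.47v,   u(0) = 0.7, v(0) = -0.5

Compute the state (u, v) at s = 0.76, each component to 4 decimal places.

0.0617, 0.0567

Euler on (u,v): u_{n+1} = u_n + h·u', v_{n+1} = v_n + h·v'.
0.000000: (0.700000, -0.500000); f=(-1.909000, 1.736000) → (-0.025420, 0.159680)
0.380000: (-0.025420, 0.159680); f=(0.229245, -0.271080) → (0.061693, 0.056670)
(u(0.76), v(0.76)) ≈ (0.0617, 0.0567)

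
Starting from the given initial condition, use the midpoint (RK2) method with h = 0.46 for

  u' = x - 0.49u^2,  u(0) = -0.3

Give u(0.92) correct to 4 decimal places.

Midpoint: k1 = f(x_n, u_n); k2 = f(x_n + h/2, u_n + (h/2)·k1); u_{n+1} = u_n + h·k2.
x=0.000000, u=-0.300000:
  k1 = f(0.000000, -0.300000) = -0.044100
  k2 = f(0.230000, -0.310143) = 0.182868
  u ← -0.300000 + 0.46·0.182868 = -0.215881
x=0.460000, u=-0.215881:
  k1 = f(0.460000, -0.215881) = 0.437164
  k2 = f(0.690000, -0.115333) = 0.683482
  u ← -0.215881 + 0.46·0.683482 = 0.098521
u(0.92) ≈ 0.0985

0.0985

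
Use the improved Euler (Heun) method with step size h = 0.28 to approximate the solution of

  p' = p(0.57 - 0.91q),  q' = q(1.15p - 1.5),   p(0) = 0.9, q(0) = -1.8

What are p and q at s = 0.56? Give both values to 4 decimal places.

Heun on (p,q): k1 = f(s_n, state_n); k2 = f(s_n + h, state_n + h·k1); state_{n+1} = state_n + (h/2)·(k1 + k2).
0.000000: (0.900000, -1.800000)
  k1 = (1.987200, 0.837000)
  predictor → (1.456416, -1.565640)
  k2 = (2.905160, -0.273797)
  → (1.584930, -1.721152)
0.280000: (1.584930, -1.721152)
  k1 = (3.385804, -0.555364)
  predictor → (2.532956, -1.876653)
  k2 = (5.769451, -2.651522)
  → (2.866666, -2.170116)
(p(0.56), q(0.56)) ≈ (2.8667, -2.1701)

2.8667, -2.1701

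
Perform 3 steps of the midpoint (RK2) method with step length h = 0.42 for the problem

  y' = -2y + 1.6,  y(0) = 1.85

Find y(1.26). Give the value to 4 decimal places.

0.9416

Midpoint: k1 = f(x_n, y_n); k2 = f(x_n + h/2, y_n + (h/2)·k1); y_{n+1} = y_n + h·k2.
x=0.000000, y=1.850000:
  k1 = f(0.000000, 1.850000) = -2.100000
  k2 = f(0.210000, 1.409000) = -1.218000
  y ← 1.850000 + 0.42·(-1.218000) = 1.338440
x=0.420000, y=1.338440:
  k1 = f(0.420000, 1.338440) = -1.076880
  k2 = f(0.630000, 1.112295) = -0.624590
  y ← 1.338440 + 0.42·(-0.624590) = 1.076112
x=0.840000, y=1.076112:
  k1 = f(0.840000, 1.076112) = -0.552224
  k2 = f(1.050000, 0.960145) = -0.320290
  y ← 1.076112 + 0.42·(-0.320290) = 0.941590
y(1.26) ≈ 0.9416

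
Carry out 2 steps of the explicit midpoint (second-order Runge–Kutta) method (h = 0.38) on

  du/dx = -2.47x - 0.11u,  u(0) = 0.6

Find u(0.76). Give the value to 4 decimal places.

-0.1467

Midpoint: k1 = f(x_n, u_n); k2 = f(x_n + h/2, u_n + (h/2)·k1); u_{n+1} = u_n + h·k2.
x=0.000000, u=0.600000:
  k1 = f(0.000000, 0.600000) = -0.066000
  k2 = f(0.190000, 0.587460) = -0.533921
  u ← 0.600000 + 0.38·(-0.533921) = 0.397110
x=0.380000, u=0.397110:
  k1 = f(0.380000, 0.397110) = -0.982282
  k2 = f(0.570000, 0.210477) = -1.431052
  u ← 0.397110 + 0.38·(-1.431052) = -0.146690
u(0.76) ≈ -0.1467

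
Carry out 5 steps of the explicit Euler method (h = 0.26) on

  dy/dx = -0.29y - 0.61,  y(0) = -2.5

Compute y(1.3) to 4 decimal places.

Euler: y_{n+1} = y_n + h·f(x_n, y_n).
x=0.000000, y=-2.500000: f=0.115000 → y ← -2.500000 + 0.26·0.115000 = -2.470100
x=0.260000, y=-2.470100: f=0.106329 → y ← -2.470100 + 0.26·0.106329 = -2.442454
x=0.520000, y=-2.442454: f=0.098312 → y ← -2.442454 + 0.26·0.098312 = -2.416893
x=0.780000, y=-2.416893: f=0.090899 → y ← -2.416893 + 0.26·0.090899 = -2.393260
x=1.040000, y=-2.393260: f=0.084045 → y ← -2.393260 + 0.26·0.084045 = -2.371408
y(1.3) ≈ -2.3714

-2.3714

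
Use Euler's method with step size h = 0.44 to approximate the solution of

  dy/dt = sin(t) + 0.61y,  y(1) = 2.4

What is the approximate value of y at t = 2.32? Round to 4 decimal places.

6.4657

Euler: y_{n+1} = y_n + h·f(t_n, y_n).
t=1.000000, y=2.400000: f=2.305471 → y ← 2.400000 + 0.44·2.305471 = 3.414407
t=1.440000, y=3.414407: f=3.074247 → y ← 3.414407 + 0.44·3.074247 = 4.767076
t=1.880000, y=4.767076: f=3.860492 → y ← 4.767076 + 0.44·3.860492 = 6.465692
y(2.32) ≈ 6.4657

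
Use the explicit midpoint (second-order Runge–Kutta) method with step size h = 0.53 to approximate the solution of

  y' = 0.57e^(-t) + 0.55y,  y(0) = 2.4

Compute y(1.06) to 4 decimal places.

4.8011

Midpoint: k1 = f(t_n, y_n); k2 = f(t_n + h/2, y_n + (h/2)·k1); y_{n+1} = y_n + h·k2.
t=0.000000, y=2.400000:
  k1 = f(0.000000, 2.400000) = 1.890000
  k2 = f(0.265000, 2.900850) = 2.032775
  y ← 2.400000 + 0.53·2.032775 = 3.477371
t=0.530000, y=3.477371:
  k1 = f(0.530000, 3.477371) = 2.248059
  k2 = f(0.795000, 4.073106) = 2.497610
  y ← 3.477371 + 0.53·2.497610 = 4.801104
y(1.06) ≈ 4.8011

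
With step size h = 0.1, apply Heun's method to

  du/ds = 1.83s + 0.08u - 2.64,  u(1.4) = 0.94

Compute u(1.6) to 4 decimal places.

0.9762

Heun: k1 = f(s_n, u_n); k2 = f(s_n + h, u_n + h·k1); u_{n+1} = u_n + (h/2)·(k1 + k2).
s=1.400000, u=0.940000:
  k1 = f(1.400000, 0.940000) = -0.002800
  k2 = f(1.500000, 0.939720) = 0.180178
  u ← 0.940000 + (0.1/2)·(-0.002800 + 0.180178) = 0.948869
s=1.500000, u=0.948869:
  k1 = f(1.500000, 0.948869) = 0.180910
  k2 = f(1.600000, 0.966960) = 0.365357
  u ← 0.948869 + (0.1/2)·(0.180910 + 0.365357) = 0.976182
u(1.6) ≈ 0.9762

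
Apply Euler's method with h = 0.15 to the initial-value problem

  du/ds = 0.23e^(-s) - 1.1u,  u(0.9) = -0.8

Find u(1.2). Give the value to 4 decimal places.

Euler: u_{n+1} = u_n + h·f(s_n, u_n).
s=0.900000, u=-0.800000: f=0.973511 → u ← -0.800000 + 0.15·0.973511 = -0.653973
s=1.050000, u=-0.653973: f=0.799856 → u ← -0.653973 + 0.15·0.799856 = -0.533995
u(1.2) ≈ -0.5340

-0.5340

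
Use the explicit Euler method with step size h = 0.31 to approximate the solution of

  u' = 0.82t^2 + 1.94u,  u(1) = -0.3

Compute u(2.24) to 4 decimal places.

Euler: u_{n+1} = u_n + h·f(t_n, u_n).
t=1.000000, u=-0.300000: f=0.238000 → u ← -0.300000 + 0.31·0.238000 = -0.226220
t=1.310000, u=-0.226220: f=0.968335 → u ← -0.226220 + 0.31·0.968335 = 0.073964
t=1.620000, u=0.073964: f=2.295498 → u ← 0.073964 + 0.31·2.295498 = 0.785568
t=1.930000, u=0.785568: f=4.578420 → u ← 0.785568 + 0.31·4.578420 = 2.204879
u(2.24) ≈ 2.2049

2.2049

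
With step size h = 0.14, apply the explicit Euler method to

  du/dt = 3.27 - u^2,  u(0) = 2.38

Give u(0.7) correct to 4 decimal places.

Euler: u_{n+1} = u_n + h·f(t_n, u_n).
t=0.000000, u=2.380000: f=-2.394400 → u ← 2.380000 + 0.14·(-2.394400) = 2.044784
t=0.140000, u=2.044784: f=-0.911142 → u ← 2.044784 + 0.14·(-0.911142) = 1.917224
t=0.280000, u=1.917224: f=-0.405749 → u ← 1.917224 + 0.14·(-0.405749) = 1.860419
t=0.420000, u=1.860419: f=-0.191160 → u ← 1.860419 + 0.14·(-0.191160) = 1.833657
t=0.560000, u=1.833657: f=-0.092298 → u ← 1.833657 + 0.14·(-0.092298) = 1.820735
u(0.7) ≈ 1.8207

1.8207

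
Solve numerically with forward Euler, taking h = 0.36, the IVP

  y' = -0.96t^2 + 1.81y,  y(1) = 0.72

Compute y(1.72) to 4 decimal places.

0.7540

Euler: y_{n+1} = y_n + h·f(t_n, y_n).
t=1.000000, y=0.720000: f=0.343200 → y ← 0.720000 + 0.36·0.343200 = 0.843552
t=1.360000, y=0.843552: f=-0.248787 → y ← 0.843552 + 0.36·(-0.248787) = 0.753989
y(1.72) ≈ 0.7540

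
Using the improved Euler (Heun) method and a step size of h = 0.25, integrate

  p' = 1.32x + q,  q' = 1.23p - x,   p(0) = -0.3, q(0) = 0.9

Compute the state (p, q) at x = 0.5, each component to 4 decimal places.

Heun on (p,q): k1 = f(x_n, state_n); k2 = f(x_n + h, state_n + h·k1); state_{n+1} = state_n + (h/2)·(k1 + k2).
0.000000: (-0.300000, 0.900000)
  k1 = (0.900000, -0.369000)
  predictor → (-0.075000, 0.807750)
  k2 = (1.137750, -0.342250)
  → (-0.045281, 0.811094)
0.250000: (-0.045281, 0.811094)
  k1 = (1.141094, -0.305696)
  predictor → (0.239992, 0.734670)
  k2 = (1.394670, -0.204810)
  → (0.271689, 0.747281)
(p(0.5), q(0.5)) ≈ (0.2717, 0.7473)

0.2717, 0.7473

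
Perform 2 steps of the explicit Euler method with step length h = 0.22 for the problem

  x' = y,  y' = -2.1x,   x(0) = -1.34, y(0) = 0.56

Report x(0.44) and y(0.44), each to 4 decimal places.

-0.9574, 1.7412

Euler on (x,y): x_{n+1} = x_n + h·x', y_{n+1} = y_n + h·y'.
0.000000: (-1.340000, 0.560000); f=(0.560000, 2.814000) → (-1.216800, 1.179080)
0.220000: (-1.216800, 1.179080); f=(1.179080, 2.555280) → (-0.957402, 1.741242)
(x(0.44), y(0.44)) ≈ (-0.9574, 1.7412)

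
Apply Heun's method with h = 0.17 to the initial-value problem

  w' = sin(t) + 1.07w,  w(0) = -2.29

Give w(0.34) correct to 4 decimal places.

-3.2265

Heun: k1 = f(t_n, w_n); k2 = f(t_n + h, w_n + h·k1); w_{n+1} = w_n + (h/2)·(k1 + k2).
t=0.000000, w=-2.290000:
  k1 = f(0.000000, -2.290000) = -2.450300
  k2 = f(0.170000, -2.706551) = -2.726827
  w ← -2.290000 + (0.17/2)·(-2.450300 + (-2.726827)) = -2.730056
t=0.170000, w=-2.730056:
  k1 = f(0.170000, -2.730056) = -2.751977
  k2 = f(0.340000, -3.197892) = -3.088257
  w ← -2.730056 + (0.17/2)·(-2.751977 + (-3.088257)) = -3.226476
w(0.34) ≈ -3.2265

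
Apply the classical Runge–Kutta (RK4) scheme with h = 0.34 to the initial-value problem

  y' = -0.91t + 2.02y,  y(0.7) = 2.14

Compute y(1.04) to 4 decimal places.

3.8722

RK4: k1 = f(t_n, y_n); k2 = f(t_n + h/2, y_n + (h/2)·k1); k3 = f(t_n + h/2, y_n + (h/2)·k2); k4 = f(t_n + h, y_n + h·k3); y_{n+1} = y_n + (h/6)·(k1 + 2k2 + 2k3 + k4).
t=0.700000, y=2.140000:
  k1 = f(0.700000, 2.140000) = 3.685800
  k2 = f(0.870000, 2.766586) = 4.796804
  k3 = f(0.870000, 2.955457) = 5.178322
  k4 = f(1.040000, 3.900630) = 6.932872
  y ← 2.140000 + (0.34/6)·(k1 + 2k2 + 2k3 + k4) = 3.872239
y(1.04) ≈ 3.8722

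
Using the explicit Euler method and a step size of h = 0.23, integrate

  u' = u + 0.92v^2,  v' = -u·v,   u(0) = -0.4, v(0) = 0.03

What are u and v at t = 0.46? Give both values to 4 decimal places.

-0.6047, 0.0365

Euler on (u,v): u_{n+1} = u_n + h·u', v_{n+1} = v_n + h·v'.
0.000000: (-0.400000, 0.030000); f=(-0.399172, 0.012000) → (-0.491810, 0.032760)
0.230000: (-0.491810, 0.032760); f=(-0.490822, 0.016112) → (-0.604699, 0.036466)
(u(0.46), v(0.46)) ≈ (-0.6047, 0.0365)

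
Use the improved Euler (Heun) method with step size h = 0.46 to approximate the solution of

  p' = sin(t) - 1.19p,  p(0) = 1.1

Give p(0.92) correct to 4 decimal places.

Heun: k1 = f(t_n, p_n); k2 = f(t_n + h, p_n + h·k1); p_{n+1} = p_n + (h/2)·(k1 + k2).
t=0.000000, p=1.100000:
  k1 = f(0.000000, 1.100000) = -1.309000
  k2 = f(0.460000, 0.497860) = -0.148505
  p ← 1.100000 + (0.46/2)·(-1.309000 + (-0.148505)) = 0.764774
t=0.460000, p=0.764774:
  k1 = f(0.460000, 0.764774) = -0.466133
  k2 = f(0.920000, 0.550353) = 0.140682
  p ← 0.764774 + (0.46/2)·(-0.466133 + 0.140682) = 0.689920
p(0.92) ≈ 0.6899

0.6899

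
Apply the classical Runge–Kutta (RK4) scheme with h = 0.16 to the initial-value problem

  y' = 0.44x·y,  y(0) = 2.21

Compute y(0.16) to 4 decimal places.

RK4: k1 = f(x_n, y_n); k2 = f(x_n + h/2, y_n + (h/2)·k1); k3 = f(x_n + h/2, y_n + (h/2)·k2); k4 = f(x_n + h, y_n + h·k3); y_{n+1} = y_n + (h/6)·(k1 + 2k2 + 2k3 + k4).
x=0.000000, y=2.210000:
  k1 = f(0.000000, 2.210000) = 0.000000
  k2 = f(0.080000, 2.210000) = 0.077792
  k3 = f(0.080000, 2.216223) = 0.078011
  k4 = f(0.160000, 2.222482) = 0.156463
  y ← 2.210000 + (0.16/6)·(k1 + 2k2 + 2k3 + k4) = 2.222482
y(0.16) ≈ 2.2225

2.2225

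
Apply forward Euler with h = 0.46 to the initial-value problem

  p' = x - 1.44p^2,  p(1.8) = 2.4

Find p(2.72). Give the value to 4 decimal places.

0.2236

Euler: p_{n+1} = p_n + h·f(x_n, p_n).
x=1.800000, p=2.400000: f=-6.494400 → p ← 2.400000 + 0.46·(-6.494400) = -0.587424
x=2.260000, p=-0.587424: f=1.763104 → p ← -0.587424 + 0.46·1.763104 = 0.223604
p(2.72) ≈ 0.2236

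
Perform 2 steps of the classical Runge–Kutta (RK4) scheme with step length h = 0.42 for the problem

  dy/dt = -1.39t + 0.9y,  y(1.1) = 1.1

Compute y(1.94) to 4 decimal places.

RK4: k1 = f(t_n, y_n); k2 = f(t_n + h/2, y_n + (h/2)·k1); k3 = f(t_n + h/2, y_n + (h/2)·k2); k4 = f(t_n + h, y_n + h·k3); y_{n+1} = y_n + (h/6)·(k1 + 2k2 + 2k3 + k4).
t=1.100000, y=1.100000:
  k1 = f(1.100000, 1.100000) = -0.539000
  k2 = f(1.310000, 0.986810) = -0.932771
  k3 = f(1.310000, 0.904118) = -1.007194
  k4 = f(1.520000, 0.676979) = -1.503519
  y ← 1.100000 + (0.42/6)·(k1 + 2k2 + 2k3 + k4) = 0.685429
t=1.520000, y=0.685429:
  k1 = f(1.520000, 0.685429) = -1.495914
  k2 = f(1.730000, 0.371287) = -2.070542
  k3 = f(1.730000, 0.250615) = -2.179147
  k4 = f(1.940000, -0.229813) = -2.903432
  y ← 0.685429 + (0.42/6)·(k1 + 2k2 + 2k3 + k4) = -0.217482
y(1.94) ≈ -0.2175

-0.2175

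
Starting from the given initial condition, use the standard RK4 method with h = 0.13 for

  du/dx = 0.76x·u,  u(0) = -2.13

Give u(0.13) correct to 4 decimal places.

RK4: k1 = f(x_n, u_n); k2 = f(x_n + h/2, u_n + (h/2)·k1); k3 = f(x_n + h/2, u_n + (h/2)·k2); k4 = f(x_n + h, u_n + h·k3); u_{n+1} = u_n + (h/6)·(k1 + 2k2 + 2k3 + k4).
x=0.000000, u=-2.130000:
  k1 = f(0.000000, -2.130000) = 0.000000
  k2 = f(0.065000, -2.130000) = -0.105222
  k3 = f(0.065000, -2.136839) = -0.105560
  k4 = f(0.130000, -2.143723) = -0.211800
  u ← -2.130000 + (0.13/6)·(k1 + 2k2 + 2k3 + k4) = -2.143723
u(0.13) ≈ -2.1437

-2.1437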